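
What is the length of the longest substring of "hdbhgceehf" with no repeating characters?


Input: "hdbhgceehf"
Sliding window (track last position of each char):
  Position 0 ('h'): window [0,0] length 1 -- new best
  Position 1 ('d'): window [0,1] length 2 -- new best
  Position 2 ('b'): window [0,2] length 3 -- new best
  Position 3 ('h'): repeat (last at 0), move window start to 1
  Position 3 ('h'): window [1,3] length 3
  Position 4 ('g'): window [1,4] length 4 -- new best
  Position 5 ('c'): window [1,5] length 5 -- new best
  Position 6 ('e'): window [1,6] length 6 -- new best
  Position 7 ('e'): repeat (last at 6), move window start to 7
  Position 7 ('e'): window [7,7] length 1
  Position 8 ('h'): window [7,8] length 2
  Position 9 ('f'): window [7,9] length 3
Longest substring with no repeats: "dbhgce" with length 6

6


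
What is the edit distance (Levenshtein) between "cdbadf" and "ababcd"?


Computing edit distance: "cdbadf" -> "ababcd"
DP table:
           a    b    a    b    c    d
      0    1    2    3    4    5    6
  c   1    1    2    3    4    4    5
  d   2    2    2    3    4    5    4
  b   3    3    2    3    3    4    5
  a   4    3    3    2    3    4    5
  d   5    4    4    3    3    4    4
  f   6    5    5    4    4    4    5
Edit distance = dp[6][6] = 5

5


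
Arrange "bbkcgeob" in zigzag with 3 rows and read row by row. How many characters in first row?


Zigzag "bbkcgeob" into 3 rows:
Placing characters:
  'b' => row 0
  'b' => row 1
  'k' => row 2
  'c' => row 1
  'g' => row 0
  'e' => row 1
  'o' => row 2
  'b' => row 1
Rows:
  Row 0: "bg"
  Row 1: "bceb"
  Row 2: "ko"
First row length: 2

2


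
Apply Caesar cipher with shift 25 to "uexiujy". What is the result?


Caesar cipher: shift "uexiujy" by 25
  'u' (pos 20) + 25 = pos 19 = 't'
  'e' (pos 4) + 25 = pos 3 = 'd'
  'x' (pos 23) + 25 = pos 22 = 'w'
  'i' (pos 8) + 25 = pos 7 = 'h'
  'u' (pos 20) + 25 = pos 19 = 't'
  'j' (pos 9) + 25 = pos 8 = 'i'
  'y' (pos 24) + 25 = pos 23 = 'x'
Result: tdwhtix

tdwhtix


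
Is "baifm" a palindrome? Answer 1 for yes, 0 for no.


Input: baifm
Reversed: mfiab
  Compare pos 0 ('b') with pos 4 ('m'): MISMATCH
  Compare pos 1 ('a') with pos 3 ('f'): MISMATCH
Result: not a palindrome

0


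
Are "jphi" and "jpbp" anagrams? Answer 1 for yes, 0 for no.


Strings: "jphi", "jpbp"
Sorted first:  hijp
Sorted second: bjpp
Differ at position 0: 'h' vs 'b' => not anagrams

0


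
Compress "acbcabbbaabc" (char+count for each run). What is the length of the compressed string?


Input: acbcabbbaabc
Runs:
  'a' x 1 => "a1"
  'c' x 1 => "c1"
  'b' x 1 => "b1"
  'c' x 1 => "c1"
  'a' x 1 => "a1"
  'b' x 3 => "b3"
  'a' x 2 => "a2"
  'b' x 1 => "b1"
  'c' x 1 => "c1"
Compressed: "a1c1b1c1a1b3a2b1c1"
Compressed length: 18

18


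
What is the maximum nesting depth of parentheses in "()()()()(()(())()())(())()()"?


Input: "()()()()(()(())()())(())()()"
Tracking depth:
  Position 0 '(': depth becomes 1
  Position 1 ')': depth becomes 0
  Position 2 '(': depth becomes 1
  Position 3 ')': depth becomes 0
  Position 4 '(': depth becomes 1
  Position 5 ')': depth becomes 0
  Position 6 '(': depth becomes 1
  Position 7 ')': depth becomes 0
  Position 8 '(': depth becomes 1
  Position 9 '(': depth becomes 2
  Position 10 ')': depth becomes 1
  Position 11 '(': depth becomes 2
  Position 12 '(': depth becomes 3
  Position 13 ')': depth becomes 2
  Position 14 ')': depth becomes 1
  Position 15 '(': depth becomes 2
  Position 16 ')': depth becomes 1
  Position 17 '(': depth becomes 2
  Position 18 ')': depth becomes 1
  Position 19 ')': depth becomes 0
  Position 20 '(': depth becomes 1
  Position 21 '(': depth becomes 2
  Position 22 ')': depth becomes 1
  Position 23 ')': depth becomes 0
  Position 24 '(': depth becomes 1
  Position 25 ')': depth becomes 0
  Position 26 '(': depth becomes 1
  Position 27 ')': depth becomes 0
Maximum depth reached: 3

3


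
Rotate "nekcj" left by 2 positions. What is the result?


Input: "nekcj", rotate left by 2
First 2 characters: "ne"
Remaining characters: "kcj"
Concatenate remaining + first: "kcj" + "ne" = "kcjne"

kcjne


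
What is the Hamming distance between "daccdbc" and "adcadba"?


Comparing "daccdbc" and "adcadba" position by position:
  Position 0: 'd' vs 'a' => differ
  Position 1: 'a' vs 'd' => differ
  Position 2: 'c' vs 'c' => same
  Position 3: 'c' vs 'a' => differ
  Position 4: 'd' vs 'd' => same
  Position 5: 'b' vs 'b' => same
  Position 6: 'c' vs 'a' => differ
Total differences (Hamming distance): 4

4


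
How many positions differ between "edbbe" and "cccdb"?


Comparing "edbbe" and "cccdb" position by position:
  Position 0: 'e' vs 'c' => DIFFER
  Position 1: 'd' vs 'c' => DIFFER
  Position 2: 'b' vs 'c' => DIFFER
  Position 3: 'b' vs 'd' => DIFFER
  Position 4: 'e' vs 'b' => DIFFER
Positions that differ: 5

5


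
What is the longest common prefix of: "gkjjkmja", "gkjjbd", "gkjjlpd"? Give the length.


Words: gkjjkmja, gkjjbd, gkjjlpd
  Position 0: all 'g' => match
  Position 1: all 'k' => match
  Position 2: all 'j' => match
  Position 3: all 'j' => match
  Position 4: ('k', 'b', 'l') => mismatch, stop
LCP = "gkjj" (length 4)

4


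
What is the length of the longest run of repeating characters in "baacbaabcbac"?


Input: "baacbaabcbac"
Scanning for longest run:
  Position 1 ('a'): new char, reset run to 1
  Position 2 ('a'): continues run of 'a', length=2
  Position 3 ('c'): new char, reset run to 1
  Position 4 ('b'): new char, reset run to 1
  Position 5 ('a'): new char, reset run to 1
  Position 6 ('a'): continues run of 'a', length=2
  Position 7 ('b'): new char, reset run to 1
  Position 8 ('c'): new char, reset run to 1
  Position 9 ('b'): new char, reset run to 1
  Position 10 ('a'): new char, reset run to 1
  Position 11 ('c'): new char, reset run to 1
Longest run: 'a' with length 2

2


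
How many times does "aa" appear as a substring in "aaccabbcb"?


Searching for "aa" in "aaccabbcb"
Scanning each position:
  Position 0: "aa" => MATCH
  Position 1: "ac" => no
  Position 2: "cc" => no
  Position 3: "ca" => no
  Position 4: "ab" => no
  Position 5: "bb" => no
  Position 6: "bc" => no
  Position 7: "cb" => no
Total occurrences: 1

1


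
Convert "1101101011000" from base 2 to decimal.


Input: "1101101011000" in base 2
Positional expansion:
  Digit '1' (value 1) x 2^12 = 4096
  Digit '1' (value 1) x 2^11 = 2048
  Digit '0' (value 0) x 2^10 = 0
  Digit '1' (value 1) x 2^9 = 512
  Digit '1' (value 1) x 2^8 = 256
  Digit '0' (value 0) x 2^7 = 0
  Digit '1' (value 1) x 2^6 = 64
  Digit '0' (value 0) x 2^5 = 0
  Digit '1' (value 1) x 2^4 = 16
  Digit '1' (value 1) x 2^3 = 8
  Digit '0' (value 0) x 2^2 = 0
  Digit '0' (value 0) x 2^1 = 0
  Digit '0' (value 0) x 2^0 = 0
Sum = 7000

7000


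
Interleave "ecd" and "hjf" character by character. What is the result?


Interleaving "ecd" and "hjf":
  Position 0: 'e' from first, 'h' from second => "eh"
  Position 1: 'c' from first, 'j' from second => "cj"
  Position 2: 'd' from first, 'f' from second => "df"
Result: ehcjdf

ehcjdf


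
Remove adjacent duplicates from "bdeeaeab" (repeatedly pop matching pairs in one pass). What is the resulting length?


Input: bdeeaeab
Stack-based adjacent duplicate removal:
  Read 'b': push. Stack: b
  Read 'd': push. Stack: bd
  Read 'e': push. Stack: bde
  Read 'e': matches stack top 'e' => pop. Stack: bd
  Read 'a': push. Stack: bda
  Read 'e': push. Stack: bdae
  Read 'a': push. Stack: bdaea
  Read 'b': push. Stack: bdaeab
Final stack: "bdaeab" (length 6)

6


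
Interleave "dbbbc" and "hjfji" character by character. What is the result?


Interleaving "dbbbc" and "hjfji":
  Position 0: 'd' from first, 'h' from second => "dh"
  Position 1: 'b' from first, 'j' from second => "bj"
  Position 2: 'b' from first, 'f' from second => "bf"
  Position 3: 'b' from first, 'j' from second => "bj"
  Position 4: 'c' from first, 'i' from second => "ci"
Result: dhbjbfbjci

dhbjbfbjci


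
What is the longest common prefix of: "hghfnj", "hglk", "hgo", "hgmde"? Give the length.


Words: hghfnj, hglk, hgo, hgmde
  Position 0: all 'h' => match
  Position 1: all 'g' => match
  Position 2: ('h', 'l', 'o', 'm') => mismatch, stop
LCP = "hg" (length 2)

2


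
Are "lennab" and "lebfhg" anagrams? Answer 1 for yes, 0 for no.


Strings: "lennab", "lebfhg"
Sorted first:  abelnn
Sorted second: befghl
Differ at position 0: 'a' vs 'b' => not anagrams

0


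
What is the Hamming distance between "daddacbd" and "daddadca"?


Comparing "daddacbd" and "daddadca" position by position:
  Position 0: 'd' vs 'd' => same
  Position 1: 'a' vs 'a' => same
  Position 2: 'd' vs 'd' => same
  Position 3: 'd' vs 'd' => same
  Position 4: 'a' vs 'a' => same
  Position 5: 'c' vs 'd' => differ
  Position 6: 'b' vs 'c' => differ
  Position 7: 'd' vs 'a' => differ
Total differences (Hamming distance): 3

3


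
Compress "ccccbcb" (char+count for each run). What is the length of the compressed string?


Input: ccccbcb
Runs:
  'c' x 4 => "c4"
  'b' x 1 => "b1"
  'c' x 1 => "c1"
  'b' x 1 => "b1"
Compressed: "c4b1c1b1"
Compressed length: 8

8


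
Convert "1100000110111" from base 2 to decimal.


Input: "1100000110111" in base 2
Positional expansion:
  Digit '1' (value 1) x 2^12 = 4096
  Digit '1' (value 1) x 2^11 = 2048
  Digit '0' (value 0) x 2^10 = 0
  Digit '0' (value 0) x 2^9 = 0
  Digit '0' (value 0) x 2^8 = 0
  Digit '0' (value 0) x 2^7 = 0
  Digit '0' (value 0) x 2^6 = 0
  Digit '1' (value 1) x 2^5 = 32
  Digit '1' (value 1) x 2^4 = 16
  Digit '0' (value 0) x 2^3 = 0
  Digit '1' (value 1) x 2^2 = 4
  Digit '1' (value 1) x 2^1 = 2
  Digit '1' (value 1) x 2^0 = 1
Sum = 6199

6199


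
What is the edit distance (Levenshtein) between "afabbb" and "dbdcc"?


Computing edit distance: "afabbb" -> "dbdcc"
DP table:
           d    b    d    c    c
      0    1    2    3    4    5
  a   1    1    2    3    4    5
  f   2    2    2    3    4    5
  a   3    3    3    3    4    5
  b   4    4    3    4    4    5
  b   5    5    4    4    5    5
  b   6    6    5    5    5    6
Edit distance = dp[6][5] = 6

6


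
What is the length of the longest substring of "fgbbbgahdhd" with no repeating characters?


Input: "fgbbbgahdhd"
Sliding window (track last position of each char):
  Position 0 ('f'): window [0,0] length 1 -- new best
  Position 1 ('g'): window [0,1] length 2 -- new best
  Position 2 ('b'): window [0,2] length 3 -- new best
  Position 3 ('b'): repeat (last at 2), move window start to 3
  Position 3 ('b'): window [3,3] length 1
  Position 4 ('b'): repeat (last at 3), move window start to 4
  Position 4 ('b'): window [4,4] length 1
  Position 5 ('g'): window [4,5] length 2
  Position 6 ('a'): window [4,6] length 3
  Position 7 ('h'): window [4,7] length 4 -- new best
  Position 8 ('d'): window [4,8] length 5 -- new best
  Position 9 ('h'): repeat (last at 7), move window start to 8
  Position 9 ('h'): window [8,9] length 2
  Position 10 ('d'): repeat (last at 8), move window start to 9
  Position 10 ('d'): window [9,10] length 2
Longest substring with no repeats: "bgahd" with length 5

5


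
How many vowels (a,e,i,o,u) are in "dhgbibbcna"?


Input: dhgbibbcna
Checking each character:
  'd' at position 0: consonant
  'h' at position 1: consonant
  'g' at position 2: consonant
  'b' at position 3: consonant
  'i' at position 4: vowel (running total: 1)
  'b' at position 5: consonant
  'b' at position 6: consonant
  'c' at position 7: consonant
  'n' at position 8: consonant
  'a' at position 9: vowel (running total: 2)
Total vowels: 2

2


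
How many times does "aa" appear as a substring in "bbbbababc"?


Searching for "aa" in "bbbbababc"
Scanning each position:
  Position 0: "bb" => no
  Position 1: "bb" => no
  Position 2: "bb" => no
  Position 3: "ba" => no
  Position 4: "ab" => no
  Position 5: "ba" => no
  Position 6: "ab" => no
  Position 7: "bc" => no
Total occurrences: 0

0


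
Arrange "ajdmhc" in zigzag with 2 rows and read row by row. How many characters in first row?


Zigzag "ajdmhc" into 2 rows:
Placing characters:
  'a' => row 0
  'j' => row 1
  'd' => row 0
  'm' => row 1
  'h' => row 0
  'c' => row 1
Rows:
  Row 0: "adh"
  Row 1: "jmc"
First row length: 3

3


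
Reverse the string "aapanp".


Input: aapanp
Reading characters right to left:
  Position 5: 'p'
  Position 4: 'n'
  Position 3: 'a'
  Position 2: 'p'
  Position 1: 'a'
  Position 0: 'a'
Reversed: pnapaa

pnapaa


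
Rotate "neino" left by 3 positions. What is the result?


Input: "neino", rotate left by 3
First 3 characters: "nei"
Remaining characters: "no"
Concatenate remaining + first: "no" + "nei" = "nonei"

nonei


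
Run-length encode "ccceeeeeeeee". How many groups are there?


Input: ccceeeeeeeee
Scanning for consecutive runs:
  Group 1: 'c' x 3 (positions 0-2)
  Group 2: 'e' x 9 (positions 3-11)
Total groups: 2

2


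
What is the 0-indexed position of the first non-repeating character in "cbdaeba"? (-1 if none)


Input: cbdaeba
Character frequencies:
  'a': 2
  'b': 2
  'c': 1
  'd': 1
  'e': 1
Scanning left to right for freq == 1:
  Position 0 ('c'): unique! => answer = 0

0


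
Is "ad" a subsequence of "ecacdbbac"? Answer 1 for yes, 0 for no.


Check if "ad" is a subsequence of "ecacdbbac"
Greedy scan:
  Position 0 ('e'): no match needed
  Position 1 ('c'): no match needed
  Position 2 ('a'): matches sub[0] = 'a'
  Position 3 ('c'): no match needed
  Position 4 ('d'): matches sub[1] = 'd'
  Position 5 ('b'): no match needed
  Position 6 ('b'): no match needed
  Position 7 ('a'): no match needed
  Position 8 ('c'): no match needed
All 2 characters matched => is a subsequence

1


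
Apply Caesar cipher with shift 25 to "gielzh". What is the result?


Caesar cipher: shift "gielzh" by 25
  'g' (pos 6) + 25 = pos 5 = 'f'
  'i' (pos 8) + 25 = pos 7 = 'h'
  'e' (pos 4) + 25 = pos 3 = 'd'
  'l' (pos 11) + 25 = pos 10 = 'k'
  'z' (pos 25) + 25 = pos 24 = 'y'
  'h' (pos 7) + 25 = pos 6 = 'g'
Result: fhdkyg

fhdkyg


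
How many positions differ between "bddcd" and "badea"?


Comparing "bddcd" and "badea" position by position:
  Position 0: 'b' vs 'b' => same
  Position 1: 'd' vs 'a' => DIFFER
  Position 2: 'd' vs 'd' => same
  Position 3: 'c' vs 'e' => DIFFER
  Position 4: 'd' vs 'a' => DIFFER
Positions that differ: 3

3


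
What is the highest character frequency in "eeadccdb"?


Input: eeadccdb
Character counts:
  'a': 1
  'b': 1
  'c': 2
  'd': 2
  'e': 2
Maximum frequency: 2

2


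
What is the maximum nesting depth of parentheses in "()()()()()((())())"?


Input: "()()()()()((())())"
Tracking depth:
  Position 0 '(': depth becomes 1
  Position 1 ')': depth becomes 0
  Position 2 '(': depth becomes 1
  Position 3 ')': depth becomes 0
  Position 4 '(': depth becomes 1
  Position 5 ')': depth becomes 0
  Position 6 '(': depth becomes 1
  Position 7 ')': depth becomes 0
  Position 8 '(': depth becomes 1
  Position 9 ')': depth becomes 0
  Position 10 '(': depth becomes 1
  Position 11 '(': depth becomes 2
  Position 12 '(': depth becomes 3
  Position 13 ')': depth becomes 2
  Position 14 ')': depth becomes 1
  Position 15 '(': depth becomes 2
  Position 16 ')': depth becomes 1
  Position 17 ')': depth becomes 0
Maximum depth reached: 3

3


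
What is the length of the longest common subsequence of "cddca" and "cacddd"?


LCS of "cddca" and "cacddd"
DP table:
           c    a    c    d    d    d
      0    0    0    0    0    0    0
  c   0    1    1    1    1    1    1
  d   0    1    1    1    2    2    2
  d   0    1    1    1    2    3    3
  c   0    1    1    2    2    3    3
  a   0    1    2    2    2    3    3
LCS length = dp[5][6] = 3

3


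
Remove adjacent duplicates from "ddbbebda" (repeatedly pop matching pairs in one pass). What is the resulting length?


Input: ddbbebda
Stack-based adjacent duplicate removal:
  Read 'd': push. Stack: d
  Read 'd': matches stack top 'd' => pop. Stack: (empty)
  Read 'b': push. Stack: b
  Read 'b': matches stack top 'b' => pop. Stack: (empty)
  Read 'e': push. Stack: e
  Read 'b': push. Stack: eb
  Read 'd': push. Stack: ebd
  Read 'a': push. Stack: ebda
Final stack: "ebda" (length 4)

4


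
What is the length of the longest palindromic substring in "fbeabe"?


Input: "fbeabe"
Checking substrings for palindromes:
  No multi-char palindromic substrings found
Longest palindromic substring: "f" with length 1

1


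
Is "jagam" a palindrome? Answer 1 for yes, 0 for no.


Input: jagam
Reversed: magaj
  Compare pos 0 ('j') with pos 4 ('m'): MISMATCH
  Compare pos 1 ('a') with pos 3 ('a'): match
Result: not a palindrome

0


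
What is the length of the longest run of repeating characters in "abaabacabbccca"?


Input: "abaabacabbccca"
Scanning for longest run:
  Position 1 ('b'): new char, reset run to 1
  Position 2 ('a'): new char, reset run to 1
  Position 3 ('a'): continues run of 'a', length=2
  Position 4 ('b'): new char, reset run to 1
  Position 5 ('a'): new char, reset run to 1
  Position 6 ('c'): new char, reset run to 1
  Position 7 ('a'): new char, reset run to 1
  Position 8 ('b'): new char, reset run to 1
  Position 9 ('b'): continues run of 'b', length=2
  Position 10 ('c'): new char, reset run to 1
  Position 11 ('c'): continues run of 'c', length=2
  Position 12 ('c'): continues run of 'c', length=3
  Position 13 ('a'): new char, reset run to 1
Longest run: 'c' with length 3

3


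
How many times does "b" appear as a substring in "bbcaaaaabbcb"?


Searching for "b" in "bbcaaaaabbcb"
Scanning each position:
  Position 0: "b" => MATCH
  Position 1: "b" => MATCH
  Position 2: "c" => no
  Position 3: "a" => no
  Position 4: "a" => no
  Position 5: "a" => no
  Position 6: "a" => no
  Position 7: "a" => no
  Position 8: "b" => MATCH
  Position 9: "b" => MATCH
  Position 10: "c" => no
  Position 11: "b" => MATCH
Total occurrences: 5

5


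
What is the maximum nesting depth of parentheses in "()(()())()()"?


Input: "()(()())()()"
Tracking depth:
  Position 0 '(': depth becomes 1
  Position 1 ')': depth becomes 0
  Position 2 '(': depth becomes 1
  Position 3 '(': depth becomes 2
  Position 4 ')': depth becomes 1
  Position 5 '(': depth becomes 2
  Position 6 ')': depth becomes 1
  Position 7 ')': depth becomes 0
  Position 8 '(': depth becomes 1
  Position 9 ')': depth becomes 0
  Position 10 '(': depth becomes 1
  Position 11 ')': depth becomes 0
Maximum depth reached: 2

2


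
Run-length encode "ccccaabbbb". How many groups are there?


Input: ccccaabbbb
Scanning for consecutive runs:
  Group 1: 'c' x 4 (positions 0-3)
  Group 2: 'a' x 2 (positions 4-5)
  Group 3: 'b' x 4 (positions 6-9)
Total groups: 3

3


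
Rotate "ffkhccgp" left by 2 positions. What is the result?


Input: "ffkhccgp", rotate left by 2
First 2 characters: "ff"
Remaining characters: "khccgp"
Concatenate remaining + first: "khccgp" + "ff" = "khccgpff"

khccgpff


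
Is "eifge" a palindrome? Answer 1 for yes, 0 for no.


Input: eifge
Reversed: egfie
  Compare pos 0 ('e') with pos 4 ('e'): match
  Compare pos 1 ('i') with pos 3 ('g'): MISMATCH
Result: not a palindrome

0


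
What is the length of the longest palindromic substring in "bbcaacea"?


Input: "bbcaacea"
Checking substrings for palindromes:
  [2:6] "caac" (len 4) => palindrome
  [0:2] "bb" (len 2) => palindrome
  [3:5] "aa" (len 2) => palindrome
Longest palindromic substring: "caac" with length 4

4


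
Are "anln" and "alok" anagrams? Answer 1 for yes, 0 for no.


Strings: "anln", "alok"
Sorted first:  alnn
Sorted second: aklo
Differ at position 1: 'l' vs 'k' => not anagrams

0


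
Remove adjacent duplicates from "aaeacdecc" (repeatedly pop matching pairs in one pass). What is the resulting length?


Input: aaeacdecc
Stack-based adjacent duplicate removal:
  Read 'a': push. Stack: a
  Read 'a': matches stack top 'a' => pop. Stack: (empty)
  Read 'e': push. Stack: e
  Read 'a': push. Stack: ea
  Read 'c': push. Stack: eac
  Read 'd': push. Stack: eacd
  Read 'e': push. Stack: eacde
  Read 'c': push. Stack: eacdec
  Read 'c': matches stack top 'c' => pop. Stack: eacde
Final stack: "eacde" (length 5)

5


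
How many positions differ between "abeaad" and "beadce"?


Comparing "abeaad" and "beadce" position by position:
  Position 0: 'a' vs 'b' => DIFFER
  Position 1: 'b' vs 'e' => DIFFER
  Position 2: 'e' vs 'a' => DIFFER
  Position 3: 'a' vs 'd' => DIFFER
  Position 4: 'a' vs 'c' => DIFFER
  Position 5: 'd' vs 'e' => DIFFER
Positions that differ: 6

6


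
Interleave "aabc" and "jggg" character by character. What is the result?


Interleaving "aabc" and "jggg":
  Position 0: 'a' from first, 'j' from second => "aj"
  Position 1: 'a' from first, 'g' from second => "ag"
  Position 2: 'b' from first, 'g' from second => "bg"
  Position 3: 'c' from first, 'g' from second => "cg"
Result: ajagbgcg

ajagbgcg


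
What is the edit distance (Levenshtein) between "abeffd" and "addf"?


Computing edit distance: "abeffd" -> "addf"
DP table:
           a    d    d    f
      0    1    2    3    4
  a   1    0    1    2    3
  b   2    1    1    2    3
  e   3    2    2    2    3
  f   4    3    3    3    2
  f   5    4    4    4    3
  d   6    5    4    4    4
Edit distance = dp[6][4] = 4

4


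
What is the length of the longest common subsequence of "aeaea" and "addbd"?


LCS of "aeaea" and "addbd"
DP table:
           a    d    d    b    d
      0    0    0    0    0    0
  a   0    1    1    1    1    1
  e   0    1    1    1    1    1
  a   0    1    1    1    1    1
  e   0    1    1    1    1    1
  a   0    1    1    1    1    1
LCS length = dp[5][5] = 1

1


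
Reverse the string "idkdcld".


Input: idkdcld
Reading characters right to left:
  Position 6: 'd'
  Position 5: 'l'
  Position 4: 'c'
  Position 3: 'd'
  Position 2: 'k'
  Position 1: 'd'
  Position 0: 'i'
Reversed: dlcdkdi

dlcdkdi


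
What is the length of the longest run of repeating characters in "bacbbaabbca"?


Input: "bacbbaabbca"
Scanning for longest run:
  Position 1 ('a'): new char, reset run to 1
  Position 2 ('c'): new char, reset run to 1
  Position 3 ('b'): new char, reset run to 1
  Position 4 ('b'): continues run of 'b', length=2
  Position 5 ('a'): new char, reset run to 1
  Position 6 ('a'): continues run of 'a', length=2
  Position 7 ('b'): new char, reset run to 1
  Position 8 ('b'): continues run of 'b', length=2
  Position 9 ('c'): new char, reset run to 1
  Position 10 ('a'): new char, reset run to 1
Longest run: 'b' with length 2

2


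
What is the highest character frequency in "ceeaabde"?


Input: ceeaabde
Character counts:
  'a': 2
  'b': 1
  'c': 1
  'd': 1
  'e': 3
Maximum frequency: 3

3


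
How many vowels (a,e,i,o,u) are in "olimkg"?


Input: olimkg
Checking each character:
  'o' at position 0: vowel (running total: 1)
  'l' at position 1: consonant
  'i' at position 2: vowel (running total: 2)
  'm' at position 3: consonant
  'k' at position 4: consonant
  'g' at position 5: consonant
Total vowels: 2

2


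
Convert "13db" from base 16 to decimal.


Input: "13db" in base 16
Positional expansion:
  Digit '1' (value 1) x 16^3 = 4096
  Digit '3' (value 3) x 16^2 = 768
  Digit 'd' (value 13) x 16^1 = 208
  Digit 'b' (value 11) x 16^0 = 11
Sum = 5083

5083


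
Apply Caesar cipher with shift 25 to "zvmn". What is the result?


Caesar cipher: shift "zvmn" by 25
  'z' (pos 25) + 25 = pos 24 = 'y'
  'v' (pos 21) + 25 = pos 20 = 'u'
  'm' (pos 12) + 25 = pos 11 = 'l'
  'n' (pos 13) + 25 = pos 12 = 'm'
Result: yulm

yulm


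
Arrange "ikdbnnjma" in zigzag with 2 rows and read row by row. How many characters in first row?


Zigzag "ikdbnnjma" into 2 rows:
Placing characters:
  'i' => row 0
  'k' => row 1
  'd' => row 0
  'b' => row 1
  'n' => row 0
  'n' => row 1
  'j' => row 0
  'm' => row 1
  'a' => row 0
Rows:
  Row 0: "idnja"
  Row 1: "kbnm"
First row length: 5

5


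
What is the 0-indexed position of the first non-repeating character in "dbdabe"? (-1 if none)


Input: dbdabe
Character frequencies:
  'a': 1
  'b': 2
  'd': 2
  'e': 1
Scanning left to right for freq == 1:
  Position 0 ('d'): freq=2, skip
  Position 1 ('b'): freq=2, skip
  Position 2 ('d'): freq=2, skip
  Position 3 ('a'): unique! => answer = 3

3


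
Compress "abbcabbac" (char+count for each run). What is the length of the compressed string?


Input: abbcabbac
Runs:
  'a' x 1 => "a1"
  'b' x 2 => "b2"
  'c' x 1 => "c1"
  'a' x 1 => "a1"
  'b' x 2 => "b2"
  'a' x 1 => "a1"
  'c' x 1 => "c1"
Compressed: "a1b2c1a1b2a1c1"
Compressed length: 14

14


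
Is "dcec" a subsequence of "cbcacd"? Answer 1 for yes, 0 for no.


Check if "dcec" is a subsequence of "cbcacd"
Greedy scan:
  Position 0 ('c'): no match needed
  Position 1 ('b'): no match needed
  Position 2 ('c'): no match needed
  Position 3 ('a'): no match needed
  Position 4 ('c'): no match needed
  Position 5 ('d'): matches sub[0] = 'd'
Only matched 1/4 characters => not a subsequence

0


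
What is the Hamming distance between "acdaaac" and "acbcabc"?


Comparing "acdaaac" and "acbcabc" position by position:
  Position 0: 'a' vs 'a' => same
  Position 1: 'c' vs 'c' => same
  Position 2: 'd' vs 'b' => differ
  Position 3: 'a' vs 'c' => differ
  Position 4: 'a' vs 'a' => same
  Position 5: 'a' vs 'b' => differ
  Position 6: 'c' vs 'c' => same
Total differences (Hamming distance): 3

3


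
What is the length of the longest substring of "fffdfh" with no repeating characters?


Input: "fffdfh"
Sliding window (track last position of each char):
  Position 0 ('f'): window [0,0] length 1 -- new best
  Position 1 ('f'): repeat (last at 0), move window start to 1
  Position 1 ('f'): window [1,1] length 1
  Position 2 ('f'): repeat (last at 1), move window start to 2
  Position 2 ('f'): window [2,2] length 1
  Position 3 ('d'): window [2,3] length 2 -- new best
  Position 4 ('f'): repeat (last at 2), move window start to 3
  Position 4 ('f'): window [3,4] length 2
  Position 5 ('h'): window [3,5] length 3 -- new best
Longest substring with no repeats: "dfh" with length 3

3


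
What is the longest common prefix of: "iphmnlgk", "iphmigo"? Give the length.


Words: iphmnlgk, iphmigo
  Position 0: all 'i' => match
  Position 1: all 'p' => match
  Position 2: all 'h' => match
  Position 3: all 'm' => match
  Position 4: ('n', 'i') => mismatch, stop
LCP = "iphm" (length 4)

4


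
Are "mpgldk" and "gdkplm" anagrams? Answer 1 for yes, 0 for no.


Strings: "mpgldk", "gdkplm"
Sorted first:  dgklmp
Sorted second: dgklmp
Sorted forms match => anagrams

1


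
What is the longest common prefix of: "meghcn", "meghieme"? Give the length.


Words: meghcn, meghieme
  Position 0: all 'm' => match
  Position 1: all 'e' => match
  Position 2: all 'g' => match
  Position 3: all 'h' => match
  Position 4: ('c', 'i') => mismatch, stop
LCP = "megh" (length 4)

4


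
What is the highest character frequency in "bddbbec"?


Input: bddbbec
Character counts:
  'b': 3
  'c': 1
  'd': 2
  'e': 1
Maximum frequency: 3

3


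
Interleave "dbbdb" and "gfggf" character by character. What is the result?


Interleaving "dbbdb" and "gfggf":
  Position 0: 'd' from first, 'g' from second => "dg"
  Position 1: 'b' from first, 'f' from second => "bf"
  Position 2: 'b' from first, 'g' from second => "bg"
  Position 3: 'd' from first, 'g' from second => "dg"
  Position 4: 'b' from first, 'f' from second => "bf"
Result: dgbfbgdgbf

dgbfbgdgbf


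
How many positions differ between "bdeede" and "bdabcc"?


Comparing "bdeede" and "bdabcc" position by position:
  Position 0: 'b' vs 'b' => same
  Position 1: 'd' vs 'd' => same
  Position 2: 'e' vs 'a' => DIFFER
  Position 3: 'e' vs 'b' => DIFFER
  Position 4: 'd' vs 'c' => DIFFER
  Position 5: 'e' vs 'c' => DIFFER
Positions that differ: 4

4


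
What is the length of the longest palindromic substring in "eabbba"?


Input: "eabbba"
Checking substrings for palindromes:
  [1:6] "abbba" (len 5) => palindrome
  [2:5] "bbb" (len 3) => palindrome
  [2:4] "bb" (len 2) => palindrome
  [3:5] "bb" (len 2) => palindrome
Longest palindromic substring: "abbba" with length 5

5


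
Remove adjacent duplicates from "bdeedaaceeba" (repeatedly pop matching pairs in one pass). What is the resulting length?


Input: bdeedaaceeba
Stack-based adjacent duplicate removal:
  Read 'b': push. Stack: b
  Read 'd': push. Stack: bd
  Read 'e': push. Stack: bde
  Read 'e': matches stack top 'e' => pop. Stack: bd
  Read 'd': matches stack top 'd' => pop. Stack: b
  Read 'a': push. Stack: ba
  Read 'a': matches stack top 'a' => pop. Stack: b
  Read 'c': push. Stack: bc
  Read 'e': push. Stack: bce
  Read 'e': matches stack top 'e' => pop. Stack: bc
  Read 'b': push. Stack: bcb
  Read 'a': push. Stack: bcba
Final stack: "bcba" (length 4)

4


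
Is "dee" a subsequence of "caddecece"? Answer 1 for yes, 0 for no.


Check if "dee" is a subsequence of "caddecece"
Greedy scan:
  Position 0 ('c'): no match needed
  Position 1 ('a'): no match needed
  Position 2 ('d'): matches sub[0] = 'd'
  Position 3 ('d'): no match needed
  Position 4 ('e'): matches sub[1] = 'e'
  Position 5 ('c'): no match needed
  Position 6 ('e'): matches sub[2] = 'e'
  Position 7 ('c'): no match needed
  Position 8 ('e'): no match needed
All 3 characters matched => is a subsequence

1


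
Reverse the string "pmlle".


Input: pmlle
Reading characters right to left:
  Position 4: 'e'
  Position 3: 'l'
  Position 2: 'l'
  Position 1: 'm'
  Position 0: 'p'
Reversed: ellmp

ellmp


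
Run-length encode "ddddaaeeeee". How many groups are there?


Input: ddddaaeeeee
Scanning for consecutive runs:
  Group 1: 'd' x 4 (positions 0-3)
  Group 2: 'a' x 2 (positions 4-5)
  Group 3: 'e' x 5 (positions 6-10)
Total groups: 3

3


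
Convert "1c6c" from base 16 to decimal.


Input: "1c6c" in base 16
Positional expansion:
  Digit '1' (value 1) x 16^3 = 4096
  Digit 'c' (value 12) x 16^2 = 3072
  Digit '6' (value 6) x 16^1 = 96
  Digit 'c' (value 12) x 16^0 = 12
Sum = 7276

7276


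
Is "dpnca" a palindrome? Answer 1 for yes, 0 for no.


Input: dpnca
Reversed: acnpd
  Compare pos 0 ('d') with pos 4 ('a'): MISMATCH
  Compare pos 1 ('p') with pos 3 ('c'): MISMATCH
Result: not a palindrome

0


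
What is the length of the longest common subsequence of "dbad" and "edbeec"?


LCS of "dbad" and "edbeec"
DP table:
           e    d    b    e    e    c
      0    0    0    0    0    0    0
  d   0    0    1    1    1    1    1
  b   0    0    1    2    2    2    2
  a   0    0    1    2    2    2    2
  d   0    0    1    2    2    2    2
LCS length = dp[4][6] = 2

2


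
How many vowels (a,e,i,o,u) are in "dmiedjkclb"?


Input: dmiedjkclb
Checking each character:
  'd' at position 0: consonant
  'm' at position 1: consonant
  'i' at position 2: vowel (running total: 1)
  'e' at position 3: vowel (running total: 2)
  'd' at position 4: consonant
  'j' at position 5: consonant
  'k' at position 6: consonant
  'c' at position 7: consonant
  'l' at position 8: consonant
  'b' at position 9: consonant
Total vowels: 2

2


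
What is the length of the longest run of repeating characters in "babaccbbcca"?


Input: "babaccbbcca"
Scanning for longest run:
  Position 1 ('a'): new char, reset run to 1
  Position 2 ('b'): new char, reset run to 1
  Position 3 ('a'): new char, reset run to 1
  Position 4 ('c'): new char, reset run to 1
  Position 5 ('c'): continues run of 'c', length=2
  Position 6 ('b'): new char, reset run to 1
  Position 7 ('b'): continues run of 'b', length=2
  Position 8 ('c'): new char, reset run to 1
  Position 9 ('c'): continues run of 'c', length=2
  Position 10 ('a'): new char, reset run to 1
Longest run: 'c' with length 2

2


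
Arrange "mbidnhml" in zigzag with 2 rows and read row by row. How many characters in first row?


Zigzag "mbidnhml" into 2 rows:
Placing characters:
  'm' => row 0
  'b' => row 1
  'i' => row 0
  'd' => row 1
  'n' => row 0
  'h' => row 1
  'm' => row 0
  'l' => row 1
Rows:
  Row 0: "minm"
  Row 1: "bdhl"
First row length: 4

4


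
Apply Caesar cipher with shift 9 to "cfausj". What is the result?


Caesar cipher: shift "cfausj" by 9
  'c' (pos 2) + 9 = pos 11 = 'l'
  'f' (pos 5) + 9 = pos 14 = 'o'
  'a' (pos 0) + 9 = pos 9 = 'j'
  'u' (pos 20) + 9 = pos 3 = 'd'
  's' (pos 18) + 9 = pos 1 = 'b'
  'j' (pos 9) + 9 = pos 18 = 's'
Result: lojdbs

lojdbs


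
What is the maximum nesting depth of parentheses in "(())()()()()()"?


Input: "(())()()()()()"
Tracking depth:
  Position 0 '(': depth becomes 1
  Position 1 '(': depth becomes 2
  Position 2 ')': depth becomes 1
  Position 3 ')': depth becomes 0
  Position 4 '(': depth becomes 1
  Position 5 ')': depth becomes 0
  Position 6 '(': depth becomes 1
  Position 7 ')': depth becomes 0
  Position 8 '(': depth becomes 1
  Position 9 ')': depth becomes 0
  Position 10 '(': depth becomes 1
  Position 11 ')': depth becomes 0
  Position 12 '(': depth becomes 1
  Position 13 ')': depth becomes 0
Maximum depth reached: 2

2


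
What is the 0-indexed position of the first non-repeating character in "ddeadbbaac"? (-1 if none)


Input: ddeadbbaac
Character frequencies:
  'a': 3
  'b': 2
  'c': 1
  'd': 3
  'e': 1
Scanning left to right for freq == 1:
  Position 0 ('d'): freq=3, skip
  Position 1 ('d'): freq=3, skip
  Position 2 ('e'): unique! => answer = 2

2


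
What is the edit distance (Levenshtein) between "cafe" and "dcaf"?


Computing edit distance: "cafe" -> "dcaf"
DP table:
           d    c    a    f
      0    1    2    3    4
  c   1    1    1    2    3
  a   2    2    2    1    2
  f   3    3    3    2    1
  e   4    4    4    3    2
Edit distance = dp[4][4] = 2

2


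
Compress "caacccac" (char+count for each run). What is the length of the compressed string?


Input: caacccac
Runs:
  'c' x 1 => "c1"
  'a' x 2 => "a2"
  'c' x 3 => "c3"
  'a' x 1 => "a1"
  'c' x 1 => "c1"
Compressed: "c1a2c3a1c1"
Compressed length: 10

10


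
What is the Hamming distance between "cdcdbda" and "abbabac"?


Comparing "cdcdbda" and "abbabac" position by position:
  Position 0: 'c' vs 'a' => differ
  Position 1: 'd' vs 'b' => differ
  Position 2: 'c' vs 'b' => differ
  Position 3: 'd' vs 'a' => differ
  Position 4: 'b' vs 'b' => same
  Position 5: 'd' vs 'a' => differ
  Position 6: 'a' vs 'c' => differ
Total differences (Hamming distance): 6

6


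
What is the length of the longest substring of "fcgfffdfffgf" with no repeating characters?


Input: "fcgfffdfffgf"
Sliding window (track last position of each char):
  Position 0 ('f'): window [0,0] length 1 -- new best
  Position 1 ('c'): window [0,1] length 2 -- new best
  Position 2 ('g'): window [0,2] length 3 -- new best
  Position 3 ('f'): repeat (last at 0), move window start to 1
  Position 3 ('f'): window [1,3] length 3
  Position 4 ('f'): repeat (last at 3), move window start to 4
  Position 4 ('f'): window [4,4] length 1
  Position 5 ('f'): repeat (last at 4), move window start to 5
  Position 5 ('f'): window [5,5] length 1
  Position 6 ('d'): window [5,6] length 2
  Position 7 ('f'): repeat (last at 5), move window start to 6
  Position 7 ('f'): window [6,7] length 2
  Position 8 ('f'): repeat (last at 7), move window start to 8
  Position 8 ('f'): window [8,8] length 1
  Position 9 ('f'): repeat (last at 8), move window start to 9
  Position 9 ('f'): window [9,9] length 1
  Position 10 ('g'): window [9,10] length 2
  Position 11 ('f'): repeat (last at 9), move window start to 10
  Position 11 ('f'): window [10,11] length 2
Longest substring with no repeats: "fcg" with length 3

3


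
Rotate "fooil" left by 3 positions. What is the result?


Input: "fooil", rotate left by 3
First 3 characters: "foo"
Remaining characters: "il"
Concatenate remaining + first: "il" + "foo" = "ilfoo"

ilfoo


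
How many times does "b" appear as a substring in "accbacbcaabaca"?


Searching for "b" in "accbacbcaabaca"
Scanning each position:
  Position 0: "a" => no
  Position 1: "c" => no
  Position 2: "c" => no
  Position 3: "b" => MATCH
  Position 4: "a" => no
  Position 5: "c" => no
  Position 6: "b" => MATCH
  Position 7: "c" => no
  Position 8: "a" => no
  Position 9: "a" => no
  Position 10: "b" => MATCH
  Position 11: "a" => no
  Position 12: "c" => no
  Position 13: "a" => no
Total occurrences: 3

3


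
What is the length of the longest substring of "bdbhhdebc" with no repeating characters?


Input: "bdbhhdebc"
Sliding window (track last position of each char):
  Position 0 ('b'): window [0,0] length 1 -- new best
  Position 1 ('d'): window [0,1] length 2 -- new best
  Position 2 ('b'): repeat (last at 0), move window start to 1
  Position 2 ('b'): window [1,2] length 2
  Position 3 ('h'): window [1,3] length 3 -- new best
  Position 4 ('h'): repeat (last at 3), move window start to 4
  Position 4 ('h'): window [4,4] length 1
  Position 5 ('d'): window [4,5] length 2
  Position 6 ('e'): window [4,6] length 3
  Position 7 ('b'): window [4,7] length 4 -- new best
  Position 8 ('c'): window [4,8] length 5 -- new best
Longest substring with no repeats: "hdebc" with length 5

5


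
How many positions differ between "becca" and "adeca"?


Comparing "becca" and "adeca" position by position:
  Position 0: 'b' vs 'a' => DIFFER
  Position 1: 'e' vs 'd' => DIFFER
  Position 2: 'c' vs 'e' => DIFFER
  Position 3: 'c' vs 'c' => same
  Position 4: 'a' vs 'a' => same
Positions that differ: 3

3


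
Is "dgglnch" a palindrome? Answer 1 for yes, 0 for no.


Input: dgglnch
Reversed: hcnlggd
  Compare pos 0 ('d') with pos 6 ('h'): MISMATCH
  Compare pos 1 ('g') with pos 5 ('c'): MISMATCH
  Compare pos 2 ('g') with pos 4 ('n'): MISMATCH
Result: not a palindrome

0


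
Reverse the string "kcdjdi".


Input: kcdjdi
Reading characters right to left:
  Position 5: 'i'
  Position 4: 'd'
  Position 3: 'j'
  Position 2: 'd'
  Position 1: 'c'
  Position 0: 'k'
Reversed: idjdck

idjdck


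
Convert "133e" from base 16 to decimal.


Input: "133e" in base 16
Positional expansion:
  Digit '1' (value 1) x 16^3 = 4096
  Digit '3' (value 3) x 16^2 = 768
  Digit '3' (value 3) x 16^1 = 48
  Digit 'e' (value 14) x 16^0 = 14
Sum = 4926

4926


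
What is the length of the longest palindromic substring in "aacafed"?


Input: "aacafed"
Checking substrings for palindromes:
  [1:4] "aca" (len 3) => palindrome
  [0:2] "aa" (len 2) => palindrome
Longest palindromic substring: "aca" with length 3

3


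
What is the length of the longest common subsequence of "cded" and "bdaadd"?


LCS of "cded" and "bdaadd"
DP table:
           b    d    a    a    d    d
      0    0    0    0    0    0    0
  c   0    0    0    0    0    0    0
  d   0    0    1    1    1    1    1
  e   0    0    1    1    1    1    1
  d   0    0    1    1    1    2    2
LCS length = dp[4][6] = 2

2


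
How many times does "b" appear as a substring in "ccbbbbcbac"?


Searching for "b" in "ccbbbbcbac"
Scanning each position:
  Position 0: "c" => no
  Position 1: "c" => no
  Position 2: "b" => MATCH
  Position 3: "b" => MATCH
  Position 4: "b" => MATCH
  Position 5: "b" => MATCH
  Position 6: "c" => no
  Position 7: "b" => MATCH
  Position 8: "a" => no
  Position 9: "c" => no
Total occurrences: 5

5


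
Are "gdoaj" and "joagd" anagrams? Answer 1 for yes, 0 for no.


Strings: "gdoaj", "joagd"
Sorted first:  adgjo
Sorted second: adgjo
Sorted forms match => anagrams

1


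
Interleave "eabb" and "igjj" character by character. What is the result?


Interleaving "eabb" and "igjj":
  Position 0: 'e' from first, 'i' from second => "ei"
  Position 1: 'a' from first, 'g' from second => "ag"
  Position 2: 'b' from first, 'j' from second => "bj"
  Position 3: 'b' from first, 'j' from second => "bj"
Result: eiagbjbj

eiagbjbj


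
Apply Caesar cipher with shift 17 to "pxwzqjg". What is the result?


Caesar cipher: shift "pxwzqjg" by 17
  'p' (pos 15) + 17 = pos 6 = 'g'
  'x' (pos 23) + 17 = pos 14 = 'o'
  'w' (pos 22) + 17 = pos 13 = 'n'
  'z' (pos 25) + 17 = pos 16 = 'q'
  'q' (pos 16) + 17 = pos 7 = 'h'
  'j' (pos 9) + 17 = pos 0 = 'a'
  'g' (pos 6) + 17 = pos 23 = 'x'
Result: gonqhax

gonqhax
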